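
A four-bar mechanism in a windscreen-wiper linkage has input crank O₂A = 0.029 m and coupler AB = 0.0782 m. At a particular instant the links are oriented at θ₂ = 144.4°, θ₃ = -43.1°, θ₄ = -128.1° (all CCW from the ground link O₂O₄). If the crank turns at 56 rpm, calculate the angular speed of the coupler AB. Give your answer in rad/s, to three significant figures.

2.18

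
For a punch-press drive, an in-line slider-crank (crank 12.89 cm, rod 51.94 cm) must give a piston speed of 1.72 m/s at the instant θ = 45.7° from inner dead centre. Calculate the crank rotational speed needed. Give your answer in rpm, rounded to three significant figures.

151

For an in-line slider-crank, |v_piston| = rω|sinθ|·[1 + r cosθ/√(L² − r² sin²θ)].
With r = 0.1289 m, L = 0.5194 m, θ = 45.7°: the bracketed kinematic factor |dx/dθ| = 0.1085 m.
ω = v/|dx/dθ| = 1.72/0.1085 = 15.852 rad/s.
N = 60ω/(2π) = 151.38 rpm.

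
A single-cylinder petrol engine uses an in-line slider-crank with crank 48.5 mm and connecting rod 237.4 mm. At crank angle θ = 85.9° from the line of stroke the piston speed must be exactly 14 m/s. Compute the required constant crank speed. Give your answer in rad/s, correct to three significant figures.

285

For an in-line slider-crank, |v_piston| = rω|sinθ|·[1 + r cosθ/√(L² − r² sin²θ)].
With r = 0.0485 m, L = 0.2374 m, θ = 85.9°: the bracketed kinematic factor |dx/dθ| = 0.049098 m.
ω = v/|dx/dθ| = 14/0.049098 = 285.15 rad/s.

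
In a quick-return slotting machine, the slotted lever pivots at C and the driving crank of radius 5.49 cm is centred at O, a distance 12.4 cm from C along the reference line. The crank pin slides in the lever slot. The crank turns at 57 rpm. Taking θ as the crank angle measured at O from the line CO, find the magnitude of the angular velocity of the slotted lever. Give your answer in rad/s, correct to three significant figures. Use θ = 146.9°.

ω = 5.969 rad/s (from 57 rpm).
Crank pin A relative to C: A = (d + r cosθ, r sinθ); lever angle φ = atan2(r sinθ, d + r cosθ).
Differentiating tanφ: φ̇ = rω(d cosθ + r)/(d² + r² + 2dr cosθ).
d² + r² + 2dr cosθ = |CA|² = 0.0069843 m²;  d cosθ + r = -0.048977 m.
|ω_lever| = |0.0549·5.969·-0.048977| / 0.0069843 = 2.298 rad/s.

2.30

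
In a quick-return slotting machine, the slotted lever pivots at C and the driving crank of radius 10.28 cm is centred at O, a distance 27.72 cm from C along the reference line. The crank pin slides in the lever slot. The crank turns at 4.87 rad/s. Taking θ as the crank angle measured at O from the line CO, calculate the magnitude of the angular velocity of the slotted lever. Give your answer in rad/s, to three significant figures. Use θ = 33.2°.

1.24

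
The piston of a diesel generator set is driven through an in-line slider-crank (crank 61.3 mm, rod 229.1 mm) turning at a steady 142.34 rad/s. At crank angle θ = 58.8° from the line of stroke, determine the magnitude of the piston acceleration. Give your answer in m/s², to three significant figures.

490

ω = 142.3 rad/s
x(θ) = r cosθ + √(L² − r² sin²θ); with ω constant, a = ω²·d²x/dθ².
d²x/dθ² = −r cosθ − r²(cos2θ)/√u − r⁴ sin²2θ/(4u^{3/2}),  u = L² − r² sin²θ = 0.0497375 m².
Substituting r = 0.0613 m, L = 0.2291 m, θ = 58.8°: d²x/dθ² = -0.024199 m.
a = ω²·d²x/dθ² = (142.3)²·(-0.024199) = -490.28 m/s²;  |a| = 490.28 m/s².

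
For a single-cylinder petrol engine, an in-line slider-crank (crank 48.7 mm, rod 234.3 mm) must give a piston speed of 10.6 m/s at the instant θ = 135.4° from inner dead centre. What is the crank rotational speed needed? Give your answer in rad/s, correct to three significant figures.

365

For an in-line slider-crank, |v_piston| = rω|sinθ|·[1 + r cosθ/√(L² − r² sin²θ)].
With r = 0.0487 m, L = 0.2343 m, θ = 135.4°: the bracketed kinematic factor |dx/dθ| = 0.029079 m.
ω = v/|dx/dθ| = 10.6/0.029079 = 364.52 rad/s.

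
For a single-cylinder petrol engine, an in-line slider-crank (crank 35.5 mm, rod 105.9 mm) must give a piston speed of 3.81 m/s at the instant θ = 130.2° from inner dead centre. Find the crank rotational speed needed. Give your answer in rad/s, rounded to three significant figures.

For an in-line slider-crank, |v_piston| = rω|sinθ|·[1 + r cosθ/√(L² − r² sin²θ)].
With r = 0.0355 m, L = 0.1059 m, θ = 130.2°: the bracketed kinematic factor |dx/dθ| = 0.021046 m.
ω = v/|dx/dθ| = 3.81/0.021046 = 181.04 rad/s.

181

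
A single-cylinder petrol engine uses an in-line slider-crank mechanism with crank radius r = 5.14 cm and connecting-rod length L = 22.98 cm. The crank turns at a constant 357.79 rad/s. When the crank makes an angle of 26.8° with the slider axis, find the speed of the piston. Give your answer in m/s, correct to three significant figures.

9.96

ω = 357.8 rad/s
For an in-line slider-crank, x = r cosθ + √(L² − r² sin²θ), so v = −rω sinθ·[1 + r cosθ/√(L² − r² sin²θ)].
With r = 0.0514 m, L = 0.2298 m, θ = 26.8°: √(L² − r² sin²θ) = 0.22863 m.
v = −0.0514·357.8·0.45088·[1 + 0.0514·0.89259/0.22863] = -9.9557 m/s.
|v| = 9.9557 m/s.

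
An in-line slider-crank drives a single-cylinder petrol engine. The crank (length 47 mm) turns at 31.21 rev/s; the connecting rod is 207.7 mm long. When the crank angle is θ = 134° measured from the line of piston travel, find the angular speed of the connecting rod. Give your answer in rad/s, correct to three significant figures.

31.2

ω = 196.1 rad/s (converted from 31.21 rev/s).
The rod makes angle φ with the slider axis where L sinφ = r sinθ; differentiating, L cosφ·φ̇ = r ω cosθ.
L cosφ = √(L² − r² sin²θ) = 0.20493 m.
|ω_rod| = r ω |cosθ| / √(L² − r² sin²θ) = 0.047·196.1·0.69466/0.20493 = 31.242 rad/s.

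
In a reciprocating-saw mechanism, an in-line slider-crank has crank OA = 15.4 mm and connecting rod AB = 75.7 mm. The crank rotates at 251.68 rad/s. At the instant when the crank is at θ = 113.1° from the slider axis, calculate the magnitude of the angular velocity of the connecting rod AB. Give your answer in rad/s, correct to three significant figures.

20.4

ω = 251.7 rad/s
The rod makes angle φ with the slider axis where L sinφ = r sinθ; differentiating, L cosφ·φ̇ = r ω cosθ.
L cosφ = √(L² − r² sin²θ) = 0.074363 m.
|ω_rod| = r ω |cosθ| / √(L² − r² sin²θ) = 0.0154·251.7·0.39234/0.074363 = 20.449 rad/s.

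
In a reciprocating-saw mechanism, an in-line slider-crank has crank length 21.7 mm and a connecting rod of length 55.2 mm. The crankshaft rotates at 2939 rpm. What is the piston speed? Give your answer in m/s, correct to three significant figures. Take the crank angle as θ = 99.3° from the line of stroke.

ω = 2π·2939/60 = 307.8 rad/s
For an in-line slider-crank, x = r cosθ + √(L² − r² sin²θ), so v = −rω sinθ·[1 + r cosθ/√(L² − r² sin²θ)].
With r = 0.0217 m, L = 0.0552 m, θ = 99.3°: √(L² − r² sin²θ) = 0.050877 m.
v = −0.0217·307.8·0.98686·[1 + 0.0217·-0.16160/0.050877] = -6.1366 m/s.
|v| = 6.1366 m/s.

6.14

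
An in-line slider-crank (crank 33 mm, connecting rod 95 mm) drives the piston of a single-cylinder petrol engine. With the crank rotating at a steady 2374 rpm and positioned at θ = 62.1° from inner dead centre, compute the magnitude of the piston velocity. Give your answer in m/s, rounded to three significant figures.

ω = 2π·2374/60 = 248.6 rad/s
For an in-line slider-crank, x = r cosθ + √(L² − r² sin²θ), so v = −rω sinθ·[1 + r cosθ/√(L² − r² sin²θ)].
With r = 0.033 m, L = 0.095 m, θ = 62.1°: √(L² − r² sin²θ) = 0.090413 m.
v = −0.033·248.6·0.88377·[1 + 0.033·0.46793/0.090413] = -8.4887 m/s.
|v| = 8.4887 m/s.

8.49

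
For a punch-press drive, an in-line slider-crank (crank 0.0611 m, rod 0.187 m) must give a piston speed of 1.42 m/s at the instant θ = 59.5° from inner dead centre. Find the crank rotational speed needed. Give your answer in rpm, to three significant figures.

For an in-line slider-crank, |v_piston| = rω|sinθ|·[1 + r cosθ/√(L² − r² sin²θ)].
With r = 0.0611 m, L = 0.187 m, θ = 59.5°: the bracketed kinematic factor |dx/dθ| = 0.061744 m.
ω = v/|dx/dθ| = 1.42/0.061744 = 22.998 rad/s.
N = 60ω/(2π) = 219.62 rpm.

220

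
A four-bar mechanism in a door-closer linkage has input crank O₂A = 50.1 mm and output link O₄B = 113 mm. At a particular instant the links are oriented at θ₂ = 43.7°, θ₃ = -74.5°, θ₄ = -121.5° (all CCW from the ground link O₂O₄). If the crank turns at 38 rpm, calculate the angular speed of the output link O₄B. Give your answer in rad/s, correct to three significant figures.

2.13

ω₂ = 3.979 rad/s (from 38 rpm).
Differentiating the loop-closure r₂e^{iθ₂}+r₃e^{iθ₃}=r₁+r₄e^{iθ₄} gives r₂ω₂e^{iθ₂}+r₃ω₃e^{iθ₃}=r₄ω₄e^{iθ₄}.
Eliminating the other unknown: ω₄ = r₂ω₂ sin(θ₂−θ₃) / [r₄ sin(θ₄−θ₃)].
Numerator sine = +0.88130; denominator sine = -0.73135.
Result = 0.0501·3.979·(+0.88130) / (0.113·(-0.73135)) = -2.126 rad/s; magnitude 2.126 rad/s.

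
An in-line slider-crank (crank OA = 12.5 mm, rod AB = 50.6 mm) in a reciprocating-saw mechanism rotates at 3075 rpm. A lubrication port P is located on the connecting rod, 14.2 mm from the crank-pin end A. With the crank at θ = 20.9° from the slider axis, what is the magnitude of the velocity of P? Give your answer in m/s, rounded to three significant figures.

3.11

ω = 322 rad/s.  Crank-pin speed |V_A| = rω = 4.0252 m/s, perpendicular to OA.
Rod angle: sinφ = −(r/L) sinθ ⇒ φ = -5.056°; ω_rod = −rω cosθ/√(L²−r²sin²θ) = -74.605 rad/s.
V_P = V_A + ω_rod × AP, with AP = 0.0142 m along the rod.
Components: V_Px = −rω sinθ − a·ω_rod·sinφ = -1.5293 m/s;  V_Py = rω cosθ + a·ω_rod·cosφ = +2.7051 m/s.
|V_P| = √(V_Px² + V_Py²) = 3.1074 m/s.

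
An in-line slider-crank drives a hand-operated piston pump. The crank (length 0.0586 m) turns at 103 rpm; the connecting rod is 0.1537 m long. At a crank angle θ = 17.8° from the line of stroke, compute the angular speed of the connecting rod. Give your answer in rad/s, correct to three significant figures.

3.94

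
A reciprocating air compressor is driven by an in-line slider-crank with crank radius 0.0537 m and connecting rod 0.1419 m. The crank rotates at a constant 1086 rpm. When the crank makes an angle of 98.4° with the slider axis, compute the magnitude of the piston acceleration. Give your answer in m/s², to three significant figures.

372

ω = 2π·1086/60 = 113.7 rad/s
x(θ) = r cosθ + √(L² − r² sin²θ); with ω constant, a = ω²·d²x/dθ².
d²x/dθ² = −r cosθ − r²(cos2θ)/√u − r⁴ sin²2θ/(4u^{3/2}),  u = L² − r² sin²θ = 0.0173135 m².
Substituting r = 0.0537 m, L = 0.1419 m, θ = 98.4°: d²x/dθ² = +0.028749 m.
a = ω²·d²x/dθ² = (113.7)²·(+0.028749) = +371.82 m/s²;  |a| = 371.82 m/s².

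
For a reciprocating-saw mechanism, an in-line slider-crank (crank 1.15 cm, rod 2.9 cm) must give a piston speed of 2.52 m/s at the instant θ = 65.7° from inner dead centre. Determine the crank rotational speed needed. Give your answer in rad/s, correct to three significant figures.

For an in-line slider-crank, |v_piston| = rω|sinθ|·[1 + r cosθ/√(L² − r² sin²θ)].
With r = 0.0115 m, L = 0.029 m, θ = 65.7°: the bracketed kinematic factor |dx/dθ| = 0.012316 m.
ω = v/|dx/dθ| = 2.52/0.012316 = 204.62 rad/s.

205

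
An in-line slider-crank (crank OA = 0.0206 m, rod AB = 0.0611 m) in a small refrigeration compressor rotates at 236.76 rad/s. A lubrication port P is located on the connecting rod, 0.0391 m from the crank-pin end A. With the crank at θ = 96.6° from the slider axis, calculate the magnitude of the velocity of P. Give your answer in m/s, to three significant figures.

4.72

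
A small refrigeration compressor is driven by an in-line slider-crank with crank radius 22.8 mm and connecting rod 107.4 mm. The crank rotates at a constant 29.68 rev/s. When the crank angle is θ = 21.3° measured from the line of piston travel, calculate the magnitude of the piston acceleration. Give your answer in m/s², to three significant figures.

864

ω = 2π·29.7 = 186.5 rad/s
x(θ) = r cosθ + √(L² − r² sin²θ); with ω constant, a = ω²·d²x/dθ².
d²x/dθ² = −r cosθ − r²(cos2θ)/√u − r⁴ sin²2θ/(4u^{3/2}),  u = L² − r² sin²θ = 0.0114662 m².
Substituting r = 0.0228 m, L = 0.1074 m, θ = 21.3°: d²x/dθ² = -0.024841 m.
a = ω²·d²x/dθ² = (186.5)²·(-0.024841) = -863.9 m/s²;  |a| = 863.9 m/s².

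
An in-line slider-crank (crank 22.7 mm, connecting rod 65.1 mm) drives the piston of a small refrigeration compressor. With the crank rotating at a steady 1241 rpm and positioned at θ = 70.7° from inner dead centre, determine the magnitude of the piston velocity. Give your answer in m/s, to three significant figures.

ω = 2π·1241/60 = 130 rad/s
For an in-line slider-crank, x = r cosθ + √(L² − r² sin²θ), so v = −rω sinθ·[1 + r cosθ/√(L² − r² sin²θ)].
With r = 0.0227 m, L = 0.0651 m, θ = 70.7°: √(L² − r² sin²θ) = 0.061474 m.
v = −0.0227·130·0.94380·[1 + 0.0227·0.33051/0.061474] = -3.124 m/s.
|v| = 3.124 m/s.

3.12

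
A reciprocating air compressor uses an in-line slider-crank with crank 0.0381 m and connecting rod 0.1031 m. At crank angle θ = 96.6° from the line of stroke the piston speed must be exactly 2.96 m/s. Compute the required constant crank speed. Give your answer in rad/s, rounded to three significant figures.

82.0

For an in-line slider-crank, |v_piston| = rω|sinθ|·[1 + r cosθ/√(L² − r² sin²θ)].
With r = 0.0381 m, L = 0.1031 m, θ = 96.6°: the bracketed kinematic factor |dx/dθ| = 0.036119 m.
ω = v/|dx/dθ| = 2.96/0.036119 = 81.951 rad/s.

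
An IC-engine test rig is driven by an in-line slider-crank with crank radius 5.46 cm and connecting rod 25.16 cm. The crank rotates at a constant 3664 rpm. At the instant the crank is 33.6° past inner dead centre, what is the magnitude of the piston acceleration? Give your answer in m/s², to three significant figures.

7390

ω = 2π·3664/60 = 383.7 rad/s
x(θ) = r cosθ + √(L² − r² sin²θ); with ω constant, a = ω²·d²x/dθ².
d²x/dθ² = −r cosθ − r²(cos2θ)/√u − r⁴ sin²2θ/(4u^{3/2}),  u = L² − r² sin²θ = 0.0623896 m².
Substituting r = 0.0546 m, L = 0.2516 m, θ = 33.6°: d²x/dθ² = -0.050224 m.
a = ω²·d²x/dθ² = (383.7)²·(-0.050224) = -7394 m/s²;  |a| = 7394 m/s².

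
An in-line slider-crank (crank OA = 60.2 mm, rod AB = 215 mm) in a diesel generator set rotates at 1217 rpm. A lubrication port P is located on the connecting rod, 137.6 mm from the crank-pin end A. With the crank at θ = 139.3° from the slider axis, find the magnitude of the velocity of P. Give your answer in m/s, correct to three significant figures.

ω = 127.4 rad/s.  Crank-pin speed |V_A| = rω = 7.6721 m/s, perpendicular to OA.
Rod angle: sinφ = −(r/L) sinθ ⇒ φ = -10.521°; ω_rod = −rω cosθ/√(L²−r²sin²θ) = +27.516 rad/s.
V_P = V_A + ω_rod × AP, with AP = 0.1376 m along the rod.
Components: V_Px = −rω sinθ − a·ω_rod·sinφ = -4.3117 m/s;  V_Py = rω cosθ + a·ω_rod·cosφ = -2.0939 m/s.
|V_P| = √(V_Px² + V_Py²) = 4.7932 m/s.

4.79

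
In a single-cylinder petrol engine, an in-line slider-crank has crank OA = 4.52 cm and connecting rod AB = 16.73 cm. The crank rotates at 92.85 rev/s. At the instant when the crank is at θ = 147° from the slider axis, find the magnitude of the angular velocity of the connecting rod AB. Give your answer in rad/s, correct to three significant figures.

134

ω = 583.4 rad/s (converted from 92.85 rev/s).
The rod makes angle φ with the slider axis where L sinφ = r sinθ; differentiating, L cosφ·φ̇ = r ω cosθ.
L cosφ = √(L² − r² sin²θ) = 0.16548 m.
|ω_rod| = r ω |cosθ| / √(L² − r² sin²θ) = 0.0452·583.4·0.83867/0.16548 = 133.64 rad/s.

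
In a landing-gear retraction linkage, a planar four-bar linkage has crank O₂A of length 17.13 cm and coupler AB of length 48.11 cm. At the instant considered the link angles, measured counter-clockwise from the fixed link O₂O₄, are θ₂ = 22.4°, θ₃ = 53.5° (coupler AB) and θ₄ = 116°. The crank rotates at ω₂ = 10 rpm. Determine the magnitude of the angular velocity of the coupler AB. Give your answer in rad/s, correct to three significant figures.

0.420

ω₂ = 1.047 rad/s (from 10 rpm).
Differentiating the loop-closure r₂e^{iθ₂}+r₃e^{iθ₃}=r₁+r₄e^{iθ₄} gives r₂ω₂e^{iθ₂}+r₃ω₃e^{iθ₃}=r₄ω₄e^{iθ₄}.
Eliminating the other unknown: ω₃ = r₂ω₂ sin(θ₄−θ₂) / [r₃ sin(θ₃−θ₄)].
Numerator sine = +0.99803; denominator sine = -0.88701.
Result = 0.1713·1.047·(+0.99803) / (0.4811·(-0.88701)) = -0.41953 rad/s; magnitude 0.41953 rad/s.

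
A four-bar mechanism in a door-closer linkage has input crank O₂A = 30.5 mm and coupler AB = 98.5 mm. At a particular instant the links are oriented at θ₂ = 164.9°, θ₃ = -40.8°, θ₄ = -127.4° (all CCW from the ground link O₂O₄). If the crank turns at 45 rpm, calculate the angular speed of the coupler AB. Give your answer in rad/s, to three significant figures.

1.35

ω₂ = 4.712 rad/s (from 45 rpm).
Differentiating the loop-closure r₂e^{iθ₂}+r₃e^{iθ₃}=r₁+r₄e^{iθ₄} gives r₂ω₂e^{iθ₂}+r₃ω₃e^{iθ₃}=r₄ω₄e^{iθ₄}.
Eliminating the other unknown: ω₃ = r₂ω₂ sin(θ₄−θ₂) / [r₃ sin(θ₃−θ₄)].
Numerator sine = +0.92521; denominator sine = +0.99824.
Result = 0.0305·4.712·(+0.92521) / (0.0985·(+0.99824)) = +1.3524 rad/s; magnitude 1.3524 rad/s.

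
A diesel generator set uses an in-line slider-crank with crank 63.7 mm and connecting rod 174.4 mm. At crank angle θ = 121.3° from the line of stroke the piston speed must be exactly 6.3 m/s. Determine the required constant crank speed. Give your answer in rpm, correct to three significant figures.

For an in-line slider-crank, |v_piston| = rω|sinθ|·[1 + r cosθ/√(L² − r² sin²θ)].
With r = 0.0637 m, L = 0.1744 m, θ = 121.3°: the bracketed kinematic factor |dx/dθ| = 0.043558 m.
ω = v/|dx/dθ| = 6.3/0.043558 = 144.64 rad/s.
N = 60ω/(2π) = 1381.2 rpm.

1380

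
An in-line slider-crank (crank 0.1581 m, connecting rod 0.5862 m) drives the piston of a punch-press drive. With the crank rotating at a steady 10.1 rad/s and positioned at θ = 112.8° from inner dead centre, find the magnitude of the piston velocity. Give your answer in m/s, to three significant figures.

1.31

ω = 10.1 rad/s
For an in-line slider-crank, x = r cosθ + √(L² − r² sin²θ), so v = −rω sinθ·[1 + r cosθ/√(L² − r² sin²θ)].
With r = 0.1581 m, L = 0.5862 m, θ = 112.8°: √(L² − r² sin²θ) = 0.56779 m.
v = −0.1581·10.1·0.92186·[1 + 0.1581·-0.38752/0.56779] = -1.3132 m/s.
|v| = 1.3132 m/s.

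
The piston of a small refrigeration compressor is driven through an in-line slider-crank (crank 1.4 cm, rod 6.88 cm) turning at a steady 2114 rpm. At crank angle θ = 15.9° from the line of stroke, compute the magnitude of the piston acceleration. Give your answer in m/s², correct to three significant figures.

ω = 2π·2114/60 = 221.4 rad/s
x(θ) = r cosθ + √(L² − r² sin²θ); with ω constant, a = ω²·d²x/dθ².
d²x/dθ² = −r cosθ − r²(cos2θ)/√u − r⁴ sin²2θ/(4u^{3/2}),  u = L² − r² sin²θ = 0.00471873 m².
Substituting r = 0.014 m, L = 0.0688 m, θ = 15.9°: d²x/dθ² = -0.015898 m.
a = ω²·d²x/dθ² = (221.4)²·(-0.015898) = -779.11 m/s²;  |a| = 779.11 m/s².

779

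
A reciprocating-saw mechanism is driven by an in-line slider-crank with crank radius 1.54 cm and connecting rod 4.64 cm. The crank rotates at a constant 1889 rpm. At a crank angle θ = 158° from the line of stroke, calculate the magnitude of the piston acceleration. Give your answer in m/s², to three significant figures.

ω = 2π·1889/60 = 197.8 rad/s
x(θ) = r cosθ + √(L² − r² sin²θ); with ω constant, a = ω²·d²x/dθ².
d²x/dθ² = −r cosθ − r²(cos2θ)/√u − r⁴ sin²2θ/(4u^{3/2}),  u = L² − r² sin²θ = 0.00211968 m².
Substituting r = 0.0154 m, L = 0.0464 m, θ = 158°: d²x/dθ² = +0.010504 m.
a = ω²·d²x/dθ² = (197.8)²·(+0.010504) = +411.02 m/s²;  |a| = 411.02 m/s².

411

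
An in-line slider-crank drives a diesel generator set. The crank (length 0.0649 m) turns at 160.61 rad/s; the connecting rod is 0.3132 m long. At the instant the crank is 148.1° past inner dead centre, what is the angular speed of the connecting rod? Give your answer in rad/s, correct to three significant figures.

28.4

ω = 160.6 rad/s
The rod makes angle φ with the slider axis where L sinφ = r sinθ; differentiating, L cosφ·φ̇ = r ω cosθ.
L cosφ = √(L² − r² sin²θ) = 0.31132 m.
|ω_rod| = r ω |cosθ| / √(L² − r² sin²θ) = 0.0649·160.6·0.84897/0.31132 = 28.426 rad/s.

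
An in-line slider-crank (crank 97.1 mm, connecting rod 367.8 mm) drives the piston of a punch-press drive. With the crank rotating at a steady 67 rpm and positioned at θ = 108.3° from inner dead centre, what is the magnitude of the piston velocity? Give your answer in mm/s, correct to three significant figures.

591

ω = 2π·67/60 = 7.016 rad/s
For an in-line slider-crank, x = r cosθ + √(L² − r² sin²θ), so v = −rω sinθ·[1 + r cosθ/√(L² − r² sin²θ)].
With r = 0.0971 m, L = 0.3678 m, θ = 108.3°: √(L² − r² sin²θ) = 0.35606 m.
v = −0.0971·7.016·0.94943·[1 + 0.0971·-0.31399/0.35606] = -0.59143 m/s.
|v| = 0.59143 m/s = 591.43 mm/s.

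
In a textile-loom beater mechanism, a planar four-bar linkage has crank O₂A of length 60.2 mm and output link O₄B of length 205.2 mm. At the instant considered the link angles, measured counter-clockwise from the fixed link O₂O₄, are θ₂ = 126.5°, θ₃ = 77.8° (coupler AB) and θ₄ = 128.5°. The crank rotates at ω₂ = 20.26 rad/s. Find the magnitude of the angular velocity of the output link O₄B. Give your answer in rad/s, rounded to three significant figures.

5.77

ω₂ = 20.26 rad/s
Differentiating the loop-closure r₂e^{iθ₂}+r₃e^{iθ₃}=r₁+r₄e^{iθ₄} gives r₂ω₂e^{iθ₂}+r₃ω₃e^{iθ₃}=r₄ω₄e^{iθ₄}.
Eliminating the other unknown: ω₄ = r₂ω₂ sin(θ₂−θ₃) / [r₄ sin(θ₄−θ₃)].
Numerator sine = +0.75126; denominator sine = +0.77384.
Result = 0.0602·20.26·(+0.75126) / (0.2052·(+0.77384)) = +5.7703 rad/s; magnitude 5.7703 rad/s.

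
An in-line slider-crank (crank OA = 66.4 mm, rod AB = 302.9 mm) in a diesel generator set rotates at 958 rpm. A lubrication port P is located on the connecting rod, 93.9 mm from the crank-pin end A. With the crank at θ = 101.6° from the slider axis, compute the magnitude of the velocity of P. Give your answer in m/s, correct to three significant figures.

ω = 100.3 rad/s.  Crank-pin speed |V_A| = rω = 6.6613 m/s, perpendicular to OA.
Rod angle: sinφ = −(r/L) sinθ ⇒ φ = -12.400°; ω_rod = −rω cosθ/√(L²−r²sin²θ) = +4.5277 rad/s.
V_P = V_A + ω_rod × AP, with AP = 0.0939 m along the rod.
Components: V_Px = −rω sinθ − a·ω_rod·sinφ = -6.434 m/s;  V_Py = rω cosθ + a·ω_rod·cosφ = -0.92422 m/s.
|V_P| = √(V_Px² + V_Py²) = 6.5 m/s.

6.50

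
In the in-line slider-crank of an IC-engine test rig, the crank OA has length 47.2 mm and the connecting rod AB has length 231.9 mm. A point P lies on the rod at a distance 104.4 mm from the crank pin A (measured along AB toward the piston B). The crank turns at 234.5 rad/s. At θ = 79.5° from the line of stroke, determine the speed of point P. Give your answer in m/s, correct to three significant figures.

ω = 234.5 rad/s.  Crank-pin speed |V_A| = rω = 11.068 m/s, perpendicular to OA.
Rod angle: sinφ = −(r/L) sinθ ⇒ φ = -11.544°; ω_rod = −rω cosθ/√(L²−r²sin²θ) = -8.8775 rad/s.
V_P = V_A + ω_rod × AP, with AP = 0.1044 m along the rod.
Components: V_Px = −rω sinθ − a·ω_rod·sinφ = -11.069 m/s;  V_Py = rω cosθ + a·ω_rod·cosφ = +1.109 m/s.
|V_P| = √(V_Px² + V_Py²) = 11.124 m/s.

11.1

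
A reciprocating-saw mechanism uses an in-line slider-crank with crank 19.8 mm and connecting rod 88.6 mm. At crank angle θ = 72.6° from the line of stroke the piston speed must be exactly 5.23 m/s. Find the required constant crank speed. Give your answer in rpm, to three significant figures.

2470

For an in-line slider-crank, |v_piston| = rω|sinθ|·[1 + r cosθ/√(L² − r² sin²θ)].
With r = 0.0198 m, L = 0.0886 m, θ = 72.6°: the bracketed kinematic factor |dx/dθ| = 0.020186 m.
ω = v/|dx/dθ| = 5.23/0.020186 = 259.09 rad/s.
N = 60ω/(2π) = 2474.1 rpm.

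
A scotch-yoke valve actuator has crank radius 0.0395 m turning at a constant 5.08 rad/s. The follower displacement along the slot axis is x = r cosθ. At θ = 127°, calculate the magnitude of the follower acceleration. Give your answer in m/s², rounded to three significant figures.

0.613

ω = 5.08 rad/s
x = r cosθ ⇒ ẍ = −rω² cosθ (ω constant).
|a| = rω²|cosθ| = 0.0395·(5.08)²·|cos 127°| = 0.61346 m/s².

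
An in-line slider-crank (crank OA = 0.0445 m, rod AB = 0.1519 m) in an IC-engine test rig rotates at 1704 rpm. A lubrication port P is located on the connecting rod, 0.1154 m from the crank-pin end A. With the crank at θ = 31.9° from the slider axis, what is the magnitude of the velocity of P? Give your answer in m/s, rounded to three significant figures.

ω = 178.4 rad/s.  Crank-pin speed |V_A| = rω = 7.9407 m/s, perpendicular to OA.
Rod angle: sinφ = −(r/L) sinθ ⇒ φ = -8.906°; ω_rod = −rω cosθ/√(L²−r²sin²θ) = -44.922 rad/s.
V_P = V_A + ω_rod × AP, with AP = 0.1154 m along the rod.
Components: V_Px = −rω sinθ − a·ω_rod·sinφ = -4.9987 m/s;  V_Py = rω cosθ + a·ω_rod·cosφ = +1.6199 m/s.
|V_P| = √(V_Px² + V_Py²) = 5.2546 m/s.

5.25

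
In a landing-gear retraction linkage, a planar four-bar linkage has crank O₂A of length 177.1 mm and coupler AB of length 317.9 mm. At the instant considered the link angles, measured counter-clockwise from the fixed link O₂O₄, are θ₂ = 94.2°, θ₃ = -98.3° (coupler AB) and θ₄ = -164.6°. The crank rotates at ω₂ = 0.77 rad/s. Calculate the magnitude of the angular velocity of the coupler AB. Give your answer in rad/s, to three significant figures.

0.460

ω₂ = 0.77 rad/s
Differentiating the loop-closure r₂e^{iθ₂}+r₃e^{iθ₃}=r₁+r₄e^{iθ₄} gives r₂ω₂e^{iθ₂}+r₃ω₃e^{iθ₃}=r₄ω₄e^{iθ₄}.
Eliminating the other unknown: ω₃ = r₂ω₂ sin(θ₄−θ₂) / [r₃ sin(θ₃−θ₄)].
Numerator sine = +0.98096; denominator sine = +0.91566.
Result = 0.1771·0.77·(+0.98096) / (0.3179·(+0.91566)) = +0.45955 rad/s; magnitude 0.45955 rad/s.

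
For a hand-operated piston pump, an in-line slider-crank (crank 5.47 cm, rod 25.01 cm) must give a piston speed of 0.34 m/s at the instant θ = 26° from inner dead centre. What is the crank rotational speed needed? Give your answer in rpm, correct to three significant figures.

113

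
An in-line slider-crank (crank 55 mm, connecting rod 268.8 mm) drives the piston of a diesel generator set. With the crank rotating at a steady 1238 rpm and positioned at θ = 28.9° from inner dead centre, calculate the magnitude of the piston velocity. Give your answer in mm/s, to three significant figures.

4070

ω = 2π·1238/60 = 129.6 rad/s
For an in-line slider-crank, x = r cosθ + √(L² − r² sin²θ), so v = −rω sinθ·[1 + r cosθ/√(L² − r² sin²θ)].
With r = 0.055 m, L = 0.2688 m, θ = 28.9°: √(L² − r² sin²θ) = 0.26748 m.
v = −0.055·129.6·0.48328·[1 + 0.055·0.87546/0.26748] = -4.0663 m/s.
|v| = 4.0663 m/s = 4066.3 mm/s.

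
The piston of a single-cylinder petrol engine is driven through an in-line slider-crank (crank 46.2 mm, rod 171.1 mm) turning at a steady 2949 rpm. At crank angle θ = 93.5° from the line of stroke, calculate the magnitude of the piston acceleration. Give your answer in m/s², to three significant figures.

ω = 2π·2949/60 = 308.8 rad/s
x(θ) = r cosθ + √(L² − r² sin²θ); with ω constant, a = ω²·d²x/dθ².
d²x/dθ² = −r cosθ − r²(cos2θ)/√u − r⁴ sin²2θ/(4u^{3/2}),  u = L² − r² sin²θ = 0.0271487 m².
Substituting r = 0.0462 m, L = 0.1711 m, θ = 93.5°: d²x/dθ² = +0.015674 m.
a = ω²·d²x/dθ² = (308.8)²·(+0.015674) = +1494.8 m/s²;  |a| = 1494.8 m/s².

1490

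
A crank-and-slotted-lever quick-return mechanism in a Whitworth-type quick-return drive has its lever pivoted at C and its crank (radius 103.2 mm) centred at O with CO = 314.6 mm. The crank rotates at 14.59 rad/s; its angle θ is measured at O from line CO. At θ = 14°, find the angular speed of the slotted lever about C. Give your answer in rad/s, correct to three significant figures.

ω = 14.59 rad/s
Crank pin A relative to C: A = (d + r cosθ, r sinθ); lever angle φ = atan2(r sinθ, d + r cosθ).
Differentiating tanφ: φ̇ = rω(d cosθ + r)/(d² + r² + 2dr cosθ).
d² + r² + 2dr cosθ = |CA|² = 0.172628 m²;  d cosθ + r = +0.40846 m.
|ω_lever| = |0.1032·14.59·+0.40846| / 0.172628 = 3.5626 rad/s.

3.56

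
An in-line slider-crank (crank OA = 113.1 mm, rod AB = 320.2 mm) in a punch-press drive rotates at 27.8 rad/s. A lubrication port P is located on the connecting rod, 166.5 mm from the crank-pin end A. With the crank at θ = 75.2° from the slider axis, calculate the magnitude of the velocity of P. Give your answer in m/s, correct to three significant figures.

3.21

ω = 27.8 rad/s.  Crank-pin speed |V_A| = rω = 3.1442 m/s, perpendicular to OA.
Rod angle: sinφ = −(r/L) sinθ ⇒ φ = -19.968°; ω_rod = −rω cosθ/√(L²−r²sin²θ) = -2.6688 rad/s.
V_P = V_A + ω_rod × AP, with AP = 0.1665 m along the rod.
Components: V_Px = −rω sinθ − a·ω_rod·sinφ = -3.1916 m/s;  V_Py = rω cosθ + a·ω_rod·cosφ = +0.38553 m/s.
|V_P| = √(V_Px² + V_Py²) = 3.2148 m/s.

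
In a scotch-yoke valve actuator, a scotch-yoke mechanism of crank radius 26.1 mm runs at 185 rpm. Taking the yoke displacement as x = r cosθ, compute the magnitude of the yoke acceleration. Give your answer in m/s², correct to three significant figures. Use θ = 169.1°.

9.62

ω = 19.37 rad/s (from 185 rpm).
x = r cosθ ⇒ ẍ = −rω² cosθ (ω constant).
|a| = rω²|cosθ| = 0.0261·(19.37)²·|cos 169.1°| = 9.6191 m/s².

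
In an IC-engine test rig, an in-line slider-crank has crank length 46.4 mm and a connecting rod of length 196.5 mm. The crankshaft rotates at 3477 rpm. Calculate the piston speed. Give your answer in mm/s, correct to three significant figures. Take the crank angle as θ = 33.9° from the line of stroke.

11300

ω = 2π·3477/60 = 364.1 rad/s
For an in-line slider-crank, x = r cosθ + √(L² − r² sin²θ), so v = −rω sinθ·[1 + r cosθ/√(L² − r² sin²θ)].
With r = 0.0464 m, L = 0.1965 m, θ = 33.9°: √(L² − r² sin²θ) = 0.19479 m.
v = −0.0464·364.1·0.55775·[1 + 0.0464·0.83001/0.19479] = -11.286 m/s.
|v| = 11.286 m/s = 11286 mm/s.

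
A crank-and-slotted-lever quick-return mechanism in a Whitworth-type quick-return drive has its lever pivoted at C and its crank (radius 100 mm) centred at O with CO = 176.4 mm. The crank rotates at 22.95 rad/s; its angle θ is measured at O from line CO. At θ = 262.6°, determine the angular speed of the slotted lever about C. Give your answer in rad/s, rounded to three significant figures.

ω = 22.95 rad/s
Crank pin A relative to C: A = (d + r cosθ, r sinθ); lever angle φ = atan2(r sinθ, d + r cosθ).
Differentiating tanφ: φ̇ = rω(d cosθ + r)/(d² + r² + 2dr cosθ).
d² + r² + 2dr cosθ = |CA|² = 0.0365731 m²;  d cosθ + r = +0.07728 m.
|ω_lever| = |0.1·22.95·+0.07728| / 0.0365731 = 4.8494 rad/s.

4.85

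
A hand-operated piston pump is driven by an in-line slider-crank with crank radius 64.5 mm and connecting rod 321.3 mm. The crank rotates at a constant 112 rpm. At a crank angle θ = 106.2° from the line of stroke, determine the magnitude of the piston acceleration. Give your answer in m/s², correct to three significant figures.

4.00

ω = 2π·112/60 = 11.73 rad/s
x(θ) = r cosθ + √(L² − r² sin²θ); with ω constant, a = ω²·d²x/dθ².
d²x/dθ² = −r cosθ − r²(cos2θ)/√u − r⁴ sin²2θ/(4u^{3/2}),  u = L² − r² sin²θ = 0.0993973 m².
Substituting r = 0.0645 m, L = 0.3213 m, θ = 106.2°: d²x/dθ² = +0.029097 m.
a = ω²·d²x/dθ² = (11.73)²·(+0.029097) = +4.0026 m/s²;  |a| = 4.0026 m/s².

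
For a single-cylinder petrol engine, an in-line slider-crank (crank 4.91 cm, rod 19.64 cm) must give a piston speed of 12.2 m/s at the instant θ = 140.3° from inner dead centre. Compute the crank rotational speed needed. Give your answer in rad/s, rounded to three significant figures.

For an in-line slider-crank, |v_piston| = rω|sinθ|·[1 + r cosθ/√(L² − r² sin²θ)].
With r = 0.0491 m, L = 0.1964 m, θ = 140.3°: the bracketed kinematic factor |dx/dθ| = 0.025252 m.
ω = v/|dx/dθ| = 12.2/0.025252 = 483.12 rad/s.

483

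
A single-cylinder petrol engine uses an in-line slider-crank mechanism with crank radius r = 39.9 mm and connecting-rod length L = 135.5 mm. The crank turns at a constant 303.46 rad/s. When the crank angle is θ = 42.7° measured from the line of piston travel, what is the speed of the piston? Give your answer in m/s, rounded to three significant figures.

10.0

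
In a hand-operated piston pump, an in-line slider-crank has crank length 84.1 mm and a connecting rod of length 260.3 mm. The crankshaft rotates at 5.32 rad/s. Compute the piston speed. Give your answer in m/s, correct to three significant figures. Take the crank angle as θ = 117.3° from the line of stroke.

0.336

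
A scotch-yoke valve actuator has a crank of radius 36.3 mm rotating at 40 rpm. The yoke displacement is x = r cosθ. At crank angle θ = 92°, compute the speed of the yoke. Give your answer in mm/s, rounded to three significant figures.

ω = 4.189 rad/s (from 40 rpm).
x = r cosθ ⇒ ẋ = −rω sinθ.
|v| = rω|sinθ| = 0.0363·4.189·|sin 92°| = 0.15196 m/s = 151.96 mm/s.

152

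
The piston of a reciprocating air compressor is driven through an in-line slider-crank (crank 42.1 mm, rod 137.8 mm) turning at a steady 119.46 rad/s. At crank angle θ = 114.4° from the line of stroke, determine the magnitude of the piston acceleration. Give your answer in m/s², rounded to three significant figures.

371

ω = 119.5 rad/s
x(θ) = r cosθ + √(L² − r² sin²θ); with ω constant, a = ω²·d²x/dθ².
d²x/dθ² = −r cosθ − r²(cos2θ)/√u − r⁴ sin²2θ/(4u^{3/2}),  u = L² − r² sin²θ = 0.0175189 m².
Substituting r = 0.0421 m, L = 0.1378 m, θ = 114.4°: d²x/dθ² = +0.02602 m.
a = ω²·d²x/dθ² = (119.5)²·(+0.02602) = +371.33 m/s²;  |a| = 371.33 m/s².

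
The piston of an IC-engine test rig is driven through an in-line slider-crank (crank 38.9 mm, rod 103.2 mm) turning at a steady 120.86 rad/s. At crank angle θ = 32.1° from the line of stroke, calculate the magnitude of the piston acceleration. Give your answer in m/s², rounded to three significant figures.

583

ω = 120.9 rad/s
x(θ) = r cosθ + √(L² − r² sin²θ); with ω constant, a = ω²·d²x/dθ².
d²x/dθ² = −r cosθ − r²(cos2θ)/√u − r⁴ sin²2θ/(4u^{3/2}),  u = L² − r² sin²θ = 0.0102229 m².
Substituting r = 0.0389 m, L = 0.1032 m, θ = 32.1°: d²x/dθ² = -0.039916 m.
a = ω²·d²x/dθ² = (120.9)²·(-0.039916) = -583.05 m/s²;  |a| = 583.05 m/s².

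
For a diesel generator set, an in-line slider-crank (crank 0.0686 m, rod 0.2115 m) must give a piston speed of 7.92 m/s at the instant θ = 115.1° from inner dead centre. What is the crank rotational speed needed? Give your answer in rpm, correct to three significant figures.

1420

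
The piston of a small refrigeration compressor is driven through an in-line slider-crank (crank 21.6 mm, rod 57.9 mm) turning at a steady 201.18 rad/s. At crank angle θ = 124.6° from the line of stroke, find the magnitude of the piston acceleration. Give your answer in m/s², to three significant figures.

607

ω = 201.2 rad/s
x(θ) = r cosθ + √(L² − r² sin²θ); with ω constant, a = ω²·d²x/dθ².
d²x/dθ² = −r cosθ − r²(cos2θ)/√u − r⁴ sin²2θ/(4u^{3/2}),  u = L² − r² sin²θ = 0.00303629 m².
Substituting r = 0.0216 m, L = 0.0579 m, θ = 124.6°: d²x/dθ² = +0.014988 m.
a = ω²·d²x/dθ² = (201.2)²·(+0.014988) = +606.61 m/s²;  |a| = 606.61 m/s².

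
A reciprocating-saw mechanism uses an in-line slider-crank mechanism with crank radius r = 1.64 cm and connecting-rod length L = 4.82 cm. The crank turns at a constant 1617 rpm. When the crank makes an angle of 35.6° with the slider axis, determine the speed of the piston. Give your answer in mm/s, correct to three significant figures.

ω = 2π·1617/60 = 169.3 rad/s
For an in-line slider-crank, x = r cosθ + √(L² − r² sin²θ), so v = −rω sinθ·[1 + r cosθ/√(L² − r² sin²θ)].
With r = 0.0164 m, L = 0.0482 m, θ = 35.6°: √(L² − r² sin²θ) = 0.047245 m.
v = −0.0164·169.3·0.58212·[1 + 0.0164·0.81310/0.047245] = -2.0729 m/s.
|v| = 2.0729 m/s = 2072.9 mm/s.

2070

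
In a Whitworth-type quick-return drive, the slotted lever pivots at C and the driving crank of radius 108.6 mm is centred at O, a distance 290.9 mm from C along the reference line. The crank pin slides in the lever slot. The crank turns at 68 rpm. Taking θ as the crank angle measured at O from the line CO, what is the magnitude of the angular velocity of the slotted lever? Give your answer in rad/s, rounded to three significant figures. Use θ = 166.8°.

ω = 7.121 rad/s (from 68 rpm).
Crank pin A relative to C: A = (d + r cosθ, r sinθ); lever angle φ = atan2(r sinθ, d + r cosθ).
Differentiating tanφ: φ̇ = rω(d cosθ + r)/(d² + r² + 2dr cosθ).
d² + r² + 2dr cosθ = |CA|² = 0.0349027 m²;  d cosθ + r = -0.17461 m.
|ω_lever| = |0.1086·7.121·-0.17461| / 0.0349027 = 3.8689 rad/s.

3.87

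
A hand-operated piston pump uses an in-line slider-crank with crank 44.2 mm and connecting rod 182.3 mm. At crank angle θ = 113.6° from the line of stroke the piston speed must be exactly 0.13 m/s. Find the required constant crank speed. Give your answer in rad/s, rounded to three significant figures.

3.56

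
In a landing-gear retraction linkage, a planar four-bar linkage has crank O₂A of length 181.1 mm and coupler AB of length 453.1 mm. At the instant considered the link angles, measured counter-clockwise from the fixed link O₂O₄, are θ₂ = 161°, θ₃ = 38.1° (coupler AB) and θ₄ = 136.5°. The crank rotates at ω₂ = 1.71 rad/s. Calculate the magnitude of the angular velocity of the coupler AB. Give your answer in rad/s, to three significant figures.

ω₂ = 1.71 rad/s
Differentiating the loop-closure r₂e^{iθ₂}+r₃e^{iθ₃}=r₁+r₄e^{iθ₄} gives r₂ω₂e^{iθ₂}+r₃ω₃e^{iθ₃}=r₄ω₄e^{iθ₄}.
Eliminating the other unknown: ω₃ = r₂ω₂ sin(θ₄−θ₂) / [r₃ sin(θ₃−θ₄)].
Numerator sine = -0.41469; denominator sine = -0.98927.
Result = 0.1811·1.71·(-0.41469) / (0.4531·(-0.98927)) = +0.2865 rad/s; magnitude 0.2865 rad/s.

0.287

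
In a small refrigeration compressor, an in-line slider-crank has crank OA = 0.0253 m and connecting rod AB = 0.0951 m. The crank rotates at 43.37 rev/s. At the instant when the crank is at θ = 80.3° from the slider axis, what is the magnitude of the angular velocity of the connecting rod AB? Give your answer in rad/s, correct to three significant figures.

12.7

ω = 272.5 rad/s (converted from 43.37 rev/s).
The rod makes angle φ with the slider axis where L sinφ = r sinθ; differentiating, L cosφ·φ̇ = r ω cosθ.
L cosφ = √(L² − r² sin²θ) = 0.091772 m.
|ω_rod| = r ω |cosθ| / √(L² − r² sin²θ) = 0.0253·272.5·0.16849/0.091772 = 12.658 rad/s.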